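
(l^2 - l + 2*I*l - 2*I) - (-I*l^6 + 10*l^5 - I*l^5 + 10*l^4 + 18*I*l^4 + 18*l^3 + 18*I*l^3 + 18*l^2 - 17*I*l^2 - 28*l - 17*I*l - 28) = I*l^6 - 10*l^5 + I*l^5 - 10*l^4 - 18*I*l^4 - 18*l^3 - 18*I*l^3 - 17*l^2 + 17*I*l^2 + 27*l + 19*I*l + 28 - 2*I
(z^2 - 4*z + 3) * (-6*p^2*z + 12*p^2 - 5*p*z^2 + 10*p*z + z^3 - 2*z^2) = -6*p^2*z^3 + 36*p^2*z^2 - 66*p^2*z + 36*p^2 - 5*p*z^4 + 30*p*z^3 - 55*p*z^2 + 30*p*z + z^5 - 6*z^4 + 11*z^3 - 6*z^2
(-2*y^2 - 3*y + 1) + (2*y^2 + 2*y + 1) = 2 - y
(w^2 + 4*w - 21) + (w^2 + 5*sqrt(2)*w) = 2*w^2 + 4*w + 5*sqrt(2)*w - 21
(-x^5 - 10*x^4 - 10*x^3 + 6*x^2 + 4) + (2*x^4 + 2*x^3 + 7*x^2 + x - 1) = -x^5 - 8*x^4 - 8*x^3 + 13*x^2 + x + 3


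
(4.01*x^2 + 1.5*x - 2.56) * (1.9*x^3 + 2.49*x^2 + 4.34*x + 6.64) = 7.619*x^5 + 12.8349*x^4 + 16.2744*x^3 + 26.762*x^2 - 1.1504*x - 16.9984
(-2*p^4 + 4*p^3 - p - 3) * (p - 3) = -2*p^5 + 10*p^4 - 12*p^3 - p^2 + 9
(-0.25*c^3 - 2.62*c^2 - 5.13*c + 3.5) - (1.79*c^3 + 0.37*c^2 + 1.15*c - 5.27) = -2.04*c^3 - 2.99*c^2 - 6.28*c + 8.77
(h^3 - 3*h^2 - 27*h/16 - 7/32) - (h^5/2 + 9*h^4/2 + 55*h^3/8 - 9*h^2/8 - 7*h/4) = -h^5/2 - 9*h^4/2 - 47*h^3/8 - 15*h^2/8 + h/16 - 7/32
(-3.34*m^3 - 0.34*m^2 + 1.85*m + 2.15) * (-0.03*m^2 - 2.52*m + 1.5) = 0.1002*m^5 + 8.427*m^4 - 4.2087*m^3 - 5.2365*m^2 - 2.643*m + 3.225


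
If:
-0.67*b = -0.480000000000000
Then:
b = 0.72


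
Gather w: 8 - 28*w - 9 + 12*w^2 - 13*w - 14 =12*w^2 - 41*w - 15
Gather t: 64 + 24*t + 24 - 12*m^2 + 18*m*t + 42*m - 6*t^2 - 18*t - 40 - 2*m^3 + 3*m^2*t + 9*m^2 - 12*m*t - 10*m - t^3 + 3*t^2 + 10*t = -2*m^3 - 3*m^2 + 32*m - t^3 - 3*t^2 + t*(3*m^2 + 6*m + 16) + 48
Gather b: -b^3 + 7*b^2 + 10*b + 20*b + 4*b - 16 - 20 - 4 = -b^3 + 7*b^2 + 34*b - 40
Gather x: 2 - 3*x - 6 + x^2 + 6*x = x^2 + 3*x - 4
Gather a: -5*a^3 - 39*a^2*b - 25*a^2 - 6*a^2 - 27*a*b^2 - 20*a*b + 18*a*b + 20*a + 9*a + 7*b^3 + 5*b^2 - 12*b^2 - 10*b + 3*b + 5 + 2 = -5*a^3 + a^2*(-39*b - 31) + a*(-27*b^2 - 2*b + 29) + 7*b^3 - 7*b^2 - 7*b + 7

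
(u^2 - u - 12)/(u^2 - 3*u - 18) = (u - 4)/(u - 6)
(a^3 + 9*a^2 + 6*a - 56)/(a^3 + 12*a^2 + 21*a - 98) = (a + 4)/(a + 7)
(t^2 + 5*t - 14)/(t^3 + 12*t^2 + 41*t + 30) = (t^2 + 5*t - 14)/(t^3 + 12*t^2 + 41*t + 30)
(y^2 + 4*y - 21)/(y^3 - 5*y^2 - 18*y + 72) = (y + 7)/(y^2 - 2*y - 24)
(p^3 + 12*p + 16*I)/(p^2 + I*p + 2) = (p^2 - 2*I*p + 8)/(p - I)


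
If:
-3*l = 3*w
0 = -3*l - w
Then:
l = 0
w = 0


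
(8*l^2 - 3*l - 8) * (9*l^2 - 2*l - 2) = 72*l^4 - 43*l^3 - 82*l^2 + 22*l + 16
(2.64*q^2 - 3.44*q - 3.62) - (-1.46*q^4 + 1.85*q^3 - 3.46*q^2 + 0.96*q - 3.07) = 1.46*q^4 - 1.85*q^3 + 6.1*q^2 - 4.4*q - 0.55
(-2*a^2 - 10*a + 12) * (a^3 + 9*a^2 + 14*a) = -2*a^5 - 28*a^4 - 106*a^3 - 32*a^2 + 168*a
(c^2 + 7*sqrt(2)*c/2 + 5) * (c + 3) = c^3 + 3*c^2 + 7*sqrt(2)*c^2/2 + 5*c + 21*sqrt(2)*c/2 + 15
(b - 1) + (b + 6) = 2*b + 5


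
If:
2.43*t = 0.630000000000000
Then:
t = 0.26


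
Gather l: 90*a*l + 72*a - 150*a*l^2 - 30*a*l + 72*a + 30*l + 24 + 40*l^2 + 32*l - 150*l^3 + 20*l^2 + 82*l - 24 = 144*a - 150*l^3 + l^2*(60 - 150*a) + l*(60*a + 144)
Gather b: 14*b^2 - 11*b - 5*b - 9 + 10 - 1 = 14*b^2 - 16*b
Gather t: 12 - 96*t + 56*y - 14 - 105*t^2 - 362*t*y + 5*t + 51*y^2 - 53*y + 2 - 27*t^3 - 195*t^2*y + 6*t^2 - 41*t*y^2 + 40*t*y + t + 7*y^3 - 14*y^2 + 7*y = -27*t^3 + t^2*(-195*y - 99) + t*(-41*y^2 - 322*y - 90) + 7*y^3 + 37*y^2 + 10*y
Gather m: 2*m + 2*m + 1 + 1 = 4*m + 2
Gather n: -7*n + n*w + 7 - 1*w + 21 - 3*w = n*(w - 7) - 4*w + 28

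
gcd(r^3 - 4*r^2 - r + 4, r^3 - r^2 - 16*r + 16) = r^2 - 5*r + 4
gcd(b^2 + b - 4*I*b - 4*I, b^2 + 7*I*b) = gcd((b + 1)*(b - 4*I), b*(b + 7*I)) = 1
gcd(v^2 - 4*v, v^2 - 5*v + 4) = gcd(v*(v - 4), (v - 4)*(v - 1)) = v - 4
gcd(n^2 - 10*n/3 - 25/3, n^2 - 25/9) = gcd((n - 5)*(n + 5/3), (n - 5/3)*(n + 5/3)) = n + 5/3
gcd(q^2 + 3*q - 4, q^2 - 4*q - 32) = q + 4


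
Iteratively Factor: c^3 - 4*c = (c + 2)*(c^2 - 2*c) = (c - 2)*(c + 2)*(c)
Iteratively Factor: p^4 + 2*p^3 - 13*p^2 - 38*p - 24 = (p - 4)*(p^3 + 6*p^2 + 11*p + 6) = (p - 4)*(p + 2)*(p^2 + 4*p + 3) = (p - 4)*(p + 2)*(p + 3)*(p + 1)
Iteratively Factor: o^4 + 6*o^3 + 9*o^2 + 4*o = (o + 4)*(o^3 + 2*o^2 + o) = (o + 1)*(o + 4)*(o^2 + o) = (o + 1)^2*(o + 4)*(o)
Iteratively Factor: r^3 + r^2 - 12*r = (r)*(r^2 + r - 12) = r*(r - 3)*(r + 4)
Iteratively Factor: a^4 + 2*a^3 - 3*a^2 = (a + 3)*(a^3 - a^2) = a*(a + 3)*(a^2 - a) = a*(a - 1)*(a + 3)*(a)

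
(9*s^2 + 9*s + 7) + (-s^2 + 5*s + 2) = 8*s^2 + 14*s + 9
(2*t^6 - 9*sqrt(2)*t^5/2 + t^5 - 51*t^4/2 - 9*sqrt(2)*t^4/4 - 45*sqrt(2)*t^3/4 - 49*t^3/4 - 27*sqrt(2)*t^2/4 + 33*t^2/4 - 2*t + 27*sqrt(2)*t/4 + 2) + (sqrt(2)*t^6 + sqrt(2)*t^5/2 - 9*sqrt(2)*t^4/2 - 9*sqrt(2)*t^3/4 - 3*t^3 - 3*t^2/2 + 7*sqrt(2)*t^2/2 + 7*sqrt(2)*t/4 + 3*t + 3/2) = sqrt(2)*t^6 + 2*t^6 - 4*sqrt(2)*t^5 + t^5 - 51*t^4/2 - 27*sqrt(2)*t^4/4 - 27*sqrt(2)*t^3/2 - 61*t^3/4 - 13*sqrt(2)*t^2/4 + 27*t^2/4 + t + 17*sqrt(2)*t/2 + 7/2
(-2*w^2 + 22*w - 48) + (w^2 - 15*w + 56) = -w^2 + 7*w + 8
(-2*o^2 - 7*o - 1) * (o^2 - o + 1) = -2*o^4 - 5*o^3 + 4*o^2 - 6*o - 1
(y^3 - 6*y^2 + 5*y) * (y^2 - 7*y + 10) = y^5 - 13*y^4 + 57*y^3 - 95*y^2 + 50*y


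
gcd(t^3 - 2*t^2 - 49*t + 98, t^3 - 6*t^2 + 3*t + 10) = t - 2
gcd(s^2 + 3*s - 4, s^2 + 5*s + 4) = s + 4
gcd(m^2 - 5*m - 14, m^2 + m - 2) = m + 2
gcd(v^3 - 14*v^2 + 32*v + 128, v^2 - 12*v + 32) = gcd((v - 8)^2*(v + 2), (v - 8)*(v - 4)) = v - 8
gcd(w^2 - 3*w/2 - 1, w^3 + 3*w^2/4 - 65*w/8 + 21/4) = w - 2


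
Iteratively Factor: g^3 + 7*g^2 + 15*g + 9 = (g + 1)*(g^2 + 6*g + 9) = (g + 1)*(g + 3)*(g + 3)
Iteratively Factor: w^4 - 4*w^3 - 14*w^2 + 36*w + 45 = (w - 5)*(w^3 + w^2 - 9*w - 9) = (w - 5)*(w + 3)*(w^2 - 2*w - 3) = (w - 5)*(w + 1)*(w + 3)*(w - 3)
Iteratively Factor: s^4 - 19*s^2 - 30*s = (s + 2)*(s^3 - 2*s^2 - 15*s) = s*(s + 2)*(s^2 - 2*s - 15) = s*(s + 2)*(s + 3)*(s - 5)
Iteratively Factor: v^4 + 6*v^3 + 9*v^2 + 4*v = (v + 1)*(v^3 + 5*v^2 + 4*v) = v*(v + 1)*(v^2 + 5*v + 4) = v*(v + 1)*(v + 4)*(v + 1)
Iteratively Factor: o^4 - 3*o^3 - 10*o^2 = (o)*(o^3 - 3*o^2 - 10*o) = o*(o + 2)*(o^2 - 5*o) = o*(o - 5)*(o + 2)*(o)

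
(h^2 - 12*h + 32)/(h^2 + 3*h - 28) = (h - 8)/(h + 7)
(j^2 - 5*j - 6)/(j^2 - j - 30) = (j + 1)/(j + 5)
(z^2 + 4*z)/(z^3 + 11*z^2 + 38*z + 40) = z/(z^2 + 7*z + 10)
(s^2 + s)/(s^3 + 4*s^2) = (s + 1)/(s*(s + 4))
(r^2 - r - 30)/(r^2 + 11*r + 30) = (r - 6)/(r + 6)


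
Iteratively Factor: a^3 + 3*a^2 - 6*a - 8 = (a + 1)*(a^2 + 2*a - 8) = (a + 1)*(a + 4)*(a - 2)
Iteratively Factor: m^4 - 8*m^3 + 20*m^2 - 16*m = (m - 4)*(m^3 - 4*m^2 + 4*m) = m*(m - 4)*(m^2 - 4*m + 4) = m*(m - 4)*(m - 2)*(m - 2)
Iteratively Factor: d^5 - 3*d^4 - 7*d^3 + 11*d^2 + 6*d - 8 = (d + 1)*(d^4 - 4*d^3 - 3*d^2 + 14*d - 8) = (d - 1)*(d + 1)*(d^3 - 3*d^2 - 6*d + 8) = (d - 1)^2*(d + 1)*(d^2 - 2*d - 8) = (d - 1)^2*(d + 1)*(d + 2)*(d - 4)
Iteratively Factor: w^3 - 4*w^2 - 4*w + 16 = (w - 4)*(w^2 - 4) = (w - 4)*(w + 2)*(w - 2)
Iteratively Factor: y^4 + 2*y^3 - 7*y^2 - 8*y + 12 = (y + 3)*(y^3 - y^2 - 4*y + 4) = (y - 1)*(y + 3)*(y^2 - 4) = (y - 2)*(y - 1)*(y + 3)*(y + 2)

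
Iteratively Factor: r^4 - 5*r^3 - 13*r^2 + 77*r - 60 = (r - 5)*(r^3 - 13*r + 12) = (r - 5)*(r - 1)*(r^2 + r - 12) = (r - 5)*(r - 1)*(r + 4)*(r - 3)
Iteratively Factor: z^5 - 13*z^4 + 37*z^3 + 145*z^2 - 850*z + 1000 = (z - 2)*(z^4 - 11*z^3 + 15*z^2 + 175*z - 500) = (z - 5)*(z - 2)*(z^3 - 6*z^2 - 15*z + 100) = (z - 5)^2*(z - 2)*(z^2 - z - 20) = (z - 5)^2*(z - 2)*(z + 4)*(z - 5)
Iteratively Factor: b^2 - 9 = (b - 3)*(b + 3)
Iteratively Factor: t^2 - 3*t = (t - 3)*(t)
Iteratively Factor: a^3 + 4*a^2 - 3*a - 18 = (a + 3)*(a^2 + a - 6) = (a + 3)^2*(a - 2)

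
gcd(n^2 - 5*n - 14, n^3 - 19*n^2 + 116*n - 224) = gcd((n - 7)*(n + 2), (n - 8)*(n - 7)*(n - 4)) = n - 7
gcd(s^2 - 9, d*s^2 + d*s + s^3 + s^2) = 1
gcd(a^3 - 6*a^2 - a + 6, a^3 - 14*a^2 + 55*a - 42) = a^2 - 7*a + 6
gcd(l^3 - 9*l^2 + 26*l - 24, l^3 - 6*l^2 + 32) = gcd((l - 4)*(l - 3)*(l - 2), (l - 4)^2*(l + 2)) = l - 4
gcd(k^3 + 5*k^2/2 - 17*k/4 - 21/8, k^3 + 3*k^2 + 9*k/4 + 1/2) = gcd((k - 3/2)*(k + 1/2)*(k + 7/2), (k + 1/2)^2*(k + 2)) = k + 1/2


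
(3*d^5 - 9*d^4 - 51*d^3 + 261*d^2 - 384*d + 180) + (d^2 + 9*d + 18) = 3*d^5 - 9*d^4 - 51*d^3 + 262*d^2 - 375*d + 198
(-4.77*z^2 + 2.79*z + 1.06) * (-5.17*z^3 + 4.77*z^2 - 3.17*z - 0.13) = 24.6609*z^5 - 37.1772*z^4 + 22.949*z^3 - 3.168*z^2 - 3.7229*z - 0.1378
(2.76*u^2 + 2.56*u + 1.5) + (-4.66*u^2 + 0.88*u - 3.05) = -1.9*u^2 + 3.44*u - 1.55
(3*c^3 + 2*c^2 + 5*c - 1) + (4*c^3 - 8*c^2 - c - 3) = 7*c^3 - 6*c^2 + 4*c - 4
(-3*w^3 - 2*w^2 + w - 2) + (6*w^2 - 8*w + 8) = -3*w^3 + 4*w^2 - 7*w + 6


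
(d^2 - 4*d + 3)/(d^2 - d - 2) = (-d^2 + 4*d - 3)/(-d^2 + d + 2)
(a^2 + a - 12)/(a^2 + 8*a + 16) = (a - 3)/(a + 4)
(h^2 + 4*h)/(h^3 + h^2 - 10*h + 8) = h/(h^2 - 3*h + 2)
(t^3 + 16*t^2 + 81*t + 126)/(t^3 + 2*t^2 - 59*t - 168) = (t + 6)/(t - 8)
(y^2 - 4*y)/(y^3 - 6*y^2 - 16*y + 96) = y/(y^2 - 2*y - 24)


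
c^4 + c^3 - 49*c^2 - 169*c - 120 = (c - 8)*(c + 1)*(c + 3)*(c + 5)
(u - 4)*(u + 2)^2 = u^3 - 12*u - 16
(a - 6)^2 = a^2 - 12*a + 36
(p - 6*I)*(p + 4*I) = p^2 - 2*I*p + 24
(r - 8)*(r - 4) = r^2 - 12*r + 32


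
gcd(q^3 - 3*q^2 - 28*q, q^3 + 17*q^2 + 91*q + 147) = 1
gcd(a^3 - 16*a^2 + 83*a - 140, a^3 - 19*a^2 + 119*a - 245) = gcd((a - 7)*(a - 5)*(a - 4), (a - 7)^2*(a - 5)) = a^2 - 12*a + 35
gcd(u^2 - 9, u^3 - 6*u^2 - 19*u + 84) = u - 3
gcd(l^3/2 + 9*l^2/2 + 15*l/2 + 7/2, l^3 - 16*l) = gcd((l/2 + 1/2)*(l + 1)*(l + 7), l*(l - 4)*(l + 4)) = 1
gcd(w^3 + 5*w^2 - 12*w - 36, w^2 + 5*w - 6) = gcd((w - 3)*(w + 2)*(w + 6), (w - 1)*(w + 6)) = w + 6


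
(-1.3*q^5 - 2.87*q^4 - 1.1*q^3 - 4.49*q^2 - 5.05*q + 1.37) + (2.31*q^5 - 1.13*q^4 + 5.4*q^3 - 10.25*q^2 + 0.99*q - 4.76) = 1.01*q^5 - 4.0*q^4 + 4.3*q^3 - 14.74*q^2 - 4.06*q - 3.39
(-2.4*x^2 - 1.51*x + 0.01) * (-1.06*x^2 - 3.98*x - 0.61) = 2.544*x^4 + 11.1526*x^3 + 7.4632*x^2 + 0.8813*x - 0.0061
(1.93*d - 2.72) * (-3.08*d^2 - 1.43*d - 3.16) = -5.9444*d^3 + 5.6177*d^2 - 2.2092*d + 8.5952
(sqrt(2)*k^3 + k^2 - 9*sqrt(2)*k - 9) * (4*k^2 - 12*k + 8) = 4*sqrt(2)*k^5 - 12*sqrt(2)*k^4 + 4*k^4 - 28*sqrt(2)*k^3 - 12*k^3 - 28*k^2 + 108*sqrt(2)*k^2 - 72*sqrt(2)*k + 108*k - 72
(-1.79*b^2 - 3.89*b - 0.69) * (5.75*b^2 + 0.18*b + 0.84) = -10.2925*b^4 - 22.6897*b^3 - 6.1713*b^2 - 3.3918*b - 0.5796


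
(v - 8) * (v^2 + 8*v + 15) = v^3 - 49*v - 120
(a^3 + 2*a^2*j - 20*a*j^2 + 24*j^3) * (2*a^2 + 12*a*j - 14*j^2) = 2*a^5 + 16*a^4*j - 30*a^3*j^2 - 220*a^2*j^3 + 568*a*j^4 - 336*j^5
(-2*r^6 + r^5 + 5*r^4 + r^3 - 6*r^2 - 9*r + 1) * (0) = 0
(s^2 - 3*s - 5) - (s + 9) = s^2 - 4*s - 14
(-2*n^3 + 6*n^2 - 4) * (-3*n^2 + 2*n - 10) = 6*n^5 - 22*n^4 + 32*n^3 - 48*n^2 - 8*n + 40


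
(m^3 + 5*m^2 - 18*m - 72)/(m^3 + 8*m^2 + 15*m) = (m^2 + 2*m - 24)/(m*(m + 5))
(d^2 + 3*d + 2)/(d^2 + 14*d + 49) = (d^2 + 3*d + 2)/(d^2 + 14*d + 49)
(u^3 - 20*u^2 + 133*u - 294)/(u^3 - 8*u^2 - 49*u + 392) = (u^2 - 13*u + 42)/(u^2 - u - 56)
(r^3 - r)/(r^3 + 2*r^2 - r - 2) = r/(r + 2)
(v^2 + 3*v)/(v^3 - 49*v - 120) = v/(v^2 - 3*v - 40)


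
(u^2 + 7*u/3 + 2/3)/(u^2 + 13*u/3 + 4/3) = (u + 2)/(u + 4)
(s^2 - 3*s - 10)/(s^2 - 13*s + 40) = (s + 2)/(s - 8)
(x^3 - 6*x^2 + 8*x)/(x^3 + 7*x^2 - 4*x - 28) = x*(x - 4)/(x^2 + 9*x + 14)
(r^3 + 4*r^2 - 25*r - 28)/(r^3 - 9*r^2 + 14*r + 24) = (r + 7)/(r - 6)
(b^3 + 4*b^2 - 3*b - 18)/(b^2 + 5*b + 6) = (b^2 + b - 6)/(b + 2)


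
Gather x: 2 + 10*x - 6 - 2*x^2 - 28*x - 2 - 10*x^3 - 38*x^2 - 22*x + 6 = -10*x^3 - 40*x^2 - 40*x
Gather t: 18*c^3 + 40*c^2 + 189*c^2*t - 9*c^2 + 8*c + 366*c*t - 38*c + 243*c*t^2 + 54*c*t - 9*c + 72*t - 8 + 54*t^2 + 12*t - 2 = 18*c^3 + 31*c^2 - 39*c + t^2*(243*c + 54) + t*(189*c^2 + 420*c + 84) - 10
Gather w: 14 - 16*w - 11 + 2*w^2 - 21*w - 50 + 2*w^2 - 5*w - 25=4*w^2 - 42*w - 72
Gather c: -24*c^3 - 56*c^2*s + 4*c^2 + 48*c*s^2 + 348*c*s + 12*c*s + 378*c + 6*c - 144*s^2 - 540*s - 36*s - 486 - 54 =-24*c^3 + c^2*(4 - 56*s) + c*(48*s^2 + 360*s + 384) - 144*s^2 - 576*s - 540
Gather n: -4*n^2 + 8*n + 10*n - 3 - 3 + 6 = -4*n^2 + 18*n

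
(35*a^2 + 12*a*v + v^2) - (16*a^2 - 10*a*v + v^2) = 19*a^2 + 22*a*v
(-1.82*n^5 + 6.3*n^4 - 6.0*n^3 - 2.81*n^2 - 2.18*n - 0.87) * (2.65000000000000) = -4.823*n^5 + 16.695*n^4 - 15.9*n^3 - 7.4465*n^2 - 5.777*n - 2.3055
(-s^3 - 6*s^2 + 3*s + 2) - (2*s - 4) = -s^3 - 6*s^2 + s + 6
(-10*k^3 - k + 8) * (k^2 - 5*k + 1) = -10*k^5 + 50*k^4 - 11*k^3 + 13*k^2 - 41*k + 8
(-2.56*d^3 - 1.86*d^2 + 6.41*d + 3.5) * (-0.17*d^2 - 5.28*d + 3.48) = 0.4352*d^5 + 13.833*d^4 - 0.177699999999999*d^3 - 40.9126*d^2 + 3.8268*d + 12.18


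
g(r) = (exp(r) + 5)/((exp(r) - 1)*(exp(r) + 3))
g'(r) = exp(r)/((exp(r) - 1)*(exp(r) + 3)) - (exp(r) + 5)*exp(r)/((exp(r) - 1)*(exp(r) + 3)^2) - (exp(r) + 5)*exp(r)/((exp(r) - 1)^2*(exp(r) + 3))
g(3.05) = 0.05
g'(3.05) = -0.06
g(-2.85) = -1.76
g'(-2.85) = -0.09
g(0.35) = 3.47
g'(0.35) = -12.08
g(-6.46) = -1.67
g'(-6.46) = -0.00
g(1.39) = 0.43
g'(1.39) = -0.62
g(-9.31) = -1.67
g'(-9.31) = -0.00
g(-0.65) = -3.28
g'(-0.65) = -3.41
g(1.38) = 0.43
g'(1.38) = -0.63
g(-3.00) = -1.74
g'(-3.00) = -0.08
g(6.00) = 0.00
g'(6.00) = 0.00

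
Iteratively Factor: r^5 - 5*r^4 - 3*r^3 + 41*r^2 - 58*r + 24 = (r - 2)*(r^4 - 3*r^3 - 9*r^2 + 23*r - 12) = (r - 2)*(r - 1)*(r^3 - 2*r^2 - 11*r + 12) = (r - 4)*(r - 2)*(r - 1)*(r^2 + 2*r - 3) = (r - 4)*(r - 2)*(r - 1)*(r + 3)*(r - 1)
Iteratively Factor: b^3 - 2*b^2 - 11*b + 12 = (b + 3)*(b^2 - 5*b + 4) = (b - 4)*(b + 3)*(b - 1)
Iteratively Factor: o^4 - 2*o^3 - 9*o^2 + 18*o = (o - 2)*(o^3 - 9*o) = (o - 3)*(o - 2)*(o^2 + 3*o) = (o - 3)*(o - 2)*(o + 3)*(o)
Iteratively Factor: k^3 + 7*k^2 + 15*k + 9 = (k + 1)*(k^2 + 6*k + 9) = (k + 1)*(k + 3)*(k + 3)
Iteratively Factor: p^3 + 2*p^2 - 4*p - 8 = (p + 2)*(p^2 - 4) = (p + 2)^2*(p - 2)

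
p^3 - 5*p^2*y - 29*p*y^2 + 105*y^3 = (p - 7*y)*(p - 3*y)*(p + 5*y)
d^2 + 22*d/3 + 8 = (d + 4/3)*(d + 6)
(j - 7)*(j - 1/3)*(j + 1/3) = j^3 - 7*j^2 - j/9 + 7/9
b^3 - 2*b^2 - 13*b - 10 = (b - 5)*(b + 1)*(b + 2)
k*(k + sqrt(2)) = k^2 + sqrt(2)*k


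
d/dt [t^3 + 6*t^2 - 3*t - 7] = 3*t^2 + 12*t - 3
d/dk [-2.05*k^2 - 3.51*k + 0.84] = -4.1*k - 3.51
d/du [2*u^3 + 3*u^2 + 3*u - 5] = 6*u^2 + 6*u + 3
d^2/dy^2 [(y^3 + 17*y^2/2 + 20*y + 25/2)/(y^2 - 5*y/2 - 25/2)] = 120/(y^3 - 15*y^2 + 75*y - 125)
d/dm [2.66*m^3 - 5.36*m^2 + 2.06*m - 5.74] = 7.98*m^2 - 10.72*m + 2.06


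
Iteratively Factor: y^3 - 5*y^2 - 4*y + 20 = (y - 5)*(y^2 - 4) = (y - 5)*(y + 2)*(y - 2)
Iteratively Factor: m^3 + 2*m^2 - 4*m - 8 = (m - 2)*(m^2 + 4*m + 4) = (m - 2)*(m + 2)*(m + 2)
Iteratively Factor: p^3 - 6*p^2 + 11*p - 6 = (p - 3)*(p^2 - 3*p + 2) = (p - 3)*(p - 2)*(p - 1)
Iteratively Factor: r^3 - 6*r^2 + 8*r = (r - 4)*(r^2 - 2*r) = r*(r - 4)*(r - 2)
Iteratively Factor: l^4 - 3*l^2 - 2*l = (l + 1)*(l^3 - l^2 - 2*l) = l*(l + 1)*(l^2 - l - 2) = l*(l + 1)^2*(l - 2)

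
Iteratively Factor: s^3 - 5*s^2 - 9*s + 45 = (s - 5)*(s^2 - 9) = (s - 5)*(s + 3)*(s - 3)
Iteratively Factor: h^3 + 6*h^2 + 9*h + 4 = (h + 1)*(h^2 + 5*h + 4) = (h + 1)^2*(h + 4)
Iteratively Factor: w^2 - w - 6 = (w - 3)*(w + 2)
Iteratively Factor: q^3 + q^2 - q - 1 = (q + 1)*(q^2 - 1) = (q + 1)^2*(q - 1)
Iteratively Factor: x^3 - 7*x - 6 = (x + 2)*(x^2 - 2*x - 3) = (x + 1)*(x + 2)*(x - 3)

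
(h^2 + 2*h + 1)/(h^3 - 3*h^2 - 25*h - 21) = (h + 1)/(h^2 - 4*h - 21)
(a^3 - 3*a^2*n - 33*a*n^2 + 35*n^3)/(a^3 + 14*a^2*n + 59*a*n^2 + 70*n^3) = (a^2 - 8*a*n + 7*n^2)/(a^2 + 9*a*n + 14*n^2)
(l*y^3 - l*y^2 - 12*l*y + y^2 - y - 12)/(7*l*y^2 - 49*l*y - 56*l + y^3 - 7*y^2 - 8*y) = (-l*y^3 + l*y^2 + 12*l*y - y^2 + y + 12)/(-7*l*y^2 + 49*l*y + 56*l - y^3 + 7*y^2 + 8*y)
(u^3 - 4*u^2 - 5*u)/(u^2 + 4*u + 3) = u*(u - 5)/(u + 3)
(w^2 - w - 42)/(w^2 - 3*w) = (w^2 - w - 42)/(w*(w - 3))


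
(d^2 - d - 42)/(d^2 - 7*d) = (d + 6)/d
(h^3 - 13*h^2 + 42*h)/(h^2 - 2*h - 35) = h*(h - 6)/(h + 5)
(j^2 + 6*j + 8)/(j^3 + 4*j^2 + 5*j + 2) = (j + 4)/(j^2 + 2*j + 1)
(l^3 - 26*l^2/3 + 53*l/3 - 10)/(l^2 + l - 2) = (l^2 - 23*l/3 + 10)/(l + 2)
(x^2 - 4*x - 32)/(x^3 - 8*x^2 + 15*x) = (x^2 - 4*x - 32)/(x*(x^2 - 8*x + 15))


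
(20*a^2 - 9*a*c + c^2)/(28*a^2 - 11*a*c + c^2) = (5*a - c)/(7*a - c)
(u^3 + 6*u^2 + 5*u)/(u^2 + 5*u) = u + 1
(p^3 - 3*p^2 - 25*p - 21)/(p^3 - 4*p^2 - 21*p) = (p + 1)/p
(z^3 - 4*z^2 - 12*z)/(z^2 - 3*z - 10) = z*(z - 6)/(z - 5)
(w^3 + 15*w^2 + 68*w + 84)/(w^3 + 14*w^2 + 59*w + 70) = (w + 6)/(w + 5)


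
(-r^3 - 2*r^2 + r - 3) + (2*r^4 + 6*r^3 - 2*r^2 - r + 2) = 2*r^4 + 5*r^3 - 4*r^2 - 1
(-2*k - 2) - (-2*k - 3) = 1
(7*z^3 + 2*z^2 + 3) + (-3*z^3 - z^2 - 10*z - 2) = 4*z^3 + z^2 - 10*z + 1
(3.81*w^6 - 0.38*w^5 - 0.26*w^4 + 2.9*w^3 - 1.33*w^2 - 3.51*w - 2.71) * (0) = 0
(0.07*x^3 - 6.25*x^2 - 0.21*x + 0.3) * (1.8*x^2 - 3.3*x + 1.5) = 0.126*x^5 - 11.481*x^4 + 20.352*x^3 - 8.142*x^2 - 1.305*x + 0.45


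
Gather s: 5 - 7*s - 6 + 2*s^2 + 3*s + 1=2*s^2 - 4*s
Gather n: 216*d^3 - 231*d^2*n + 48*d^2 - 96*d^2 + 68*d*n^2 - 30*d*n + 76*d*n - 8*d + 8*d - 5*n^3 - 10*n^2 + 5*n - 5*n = 216*d^3 - 48*d^2 - 5*n^3 + n^2*(68*d - 10) + n*(-231*d^2 + 46*d)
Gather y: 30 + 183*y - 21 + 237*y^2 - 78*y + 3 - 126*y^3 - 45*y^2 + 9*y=-126*y^3 + 192*y^2 + 114*y + 12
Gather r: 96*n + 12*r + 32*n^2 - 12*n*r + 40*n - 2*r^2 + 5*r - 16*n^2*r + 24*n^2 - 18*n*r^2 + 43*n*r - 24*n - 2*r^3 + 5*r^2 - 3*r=56*n^2 + 112*n - 2*r^3 + r^2*(3 - 18*n) + r*(-16*n^2 + 31*n + 14)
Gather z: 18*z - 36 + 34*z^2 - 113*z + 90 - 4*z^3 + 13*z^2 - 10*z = -4*z^3 + 47*z^2 - 105*z + 54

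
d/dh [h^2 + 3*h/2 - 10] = 2*h + 3/2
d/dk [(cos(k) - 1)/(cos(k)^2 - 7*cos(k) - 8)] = (cos(k)^2 - 2*cos(k) + 15)*sin(k)/(sin(k)^2 + 7*cos(k) + 7)^2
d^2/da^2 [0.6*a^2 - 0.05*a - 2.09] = 1.20000000000000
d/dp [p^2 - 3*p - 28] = 2*p - 3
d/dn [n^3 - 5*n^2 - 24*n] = 3*n^2 - 10*n - 24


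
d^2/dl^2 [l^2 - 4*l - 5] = 2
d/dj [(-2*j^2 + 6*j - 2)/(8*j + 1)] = 2*(-8*j^2 - 2*j + 11)/(64*j^2 + 16*j + 1)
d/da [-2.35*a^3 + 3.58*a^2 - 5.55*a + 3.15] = -7.05*a^2 + 7.16*a - 5.55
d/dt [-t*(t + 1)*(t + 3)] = -3*t^2 - 8*t - 3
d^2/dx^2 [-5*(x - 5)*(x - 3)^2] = 110 - 30*x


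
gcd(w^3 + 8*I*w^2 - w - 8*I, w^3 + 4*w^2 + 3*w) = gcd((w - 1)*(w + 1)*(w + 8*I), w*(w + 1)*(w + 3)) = w + 1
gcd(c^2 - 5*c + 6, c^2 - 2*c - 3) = c - 3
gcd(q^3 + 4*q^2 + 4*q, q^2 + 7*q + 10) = q + 2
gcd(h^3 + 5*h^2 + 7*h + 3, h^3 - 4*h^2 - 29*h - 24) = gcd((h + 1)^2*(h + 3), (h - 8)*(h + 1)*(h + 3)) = h^2 + 4*h + 3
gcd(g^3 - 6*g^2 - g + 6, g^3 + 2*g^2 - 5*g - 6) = g + 1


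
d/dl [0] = 0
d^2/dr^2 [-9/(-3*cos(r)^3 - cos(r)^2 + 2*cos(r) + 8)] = 9*((cos(r) + 8*cos(2*r) + 27*cos(3*r))*(3*cos(r)^3 + cos(r)^2 - 2*cos(r) - 8)/4 + 2*(9*cos(r)^2 + 2*cos(r) - 2)^2*sin(r)^2)/(3*cos(r)^3 + cos(r)^2 - 2*cos(r) - 8)^3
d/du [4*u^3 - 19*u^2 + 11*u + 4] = 12*u^2 - 38*u + 11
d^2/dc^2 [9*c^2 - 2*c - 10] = 18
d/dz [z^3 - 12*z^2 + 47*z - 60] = 3*z^2 - 24*z + 47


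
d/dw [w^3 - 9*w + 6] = 3*w^2 - 9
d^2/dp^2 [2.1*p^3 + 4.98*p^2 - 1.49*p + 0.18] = 12.6*p + 9.96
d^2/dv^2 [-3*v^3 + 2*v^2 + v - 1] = 4 - 18*v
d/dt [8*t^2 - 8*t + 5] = 16*t - 8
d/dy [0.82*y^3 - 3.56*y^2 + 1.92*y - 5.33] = 2.46*y^2 - 7.12*y + 1.92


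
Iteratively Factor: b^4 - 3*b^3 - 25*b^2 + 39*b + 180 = (b + 3)*(b^3 - 6*b^2 - 7*b + 60) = (b - 4)*(b + 3)*(b^2 - 2*b - 15) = (b - 4)*(b + 3)^2*(b - 5)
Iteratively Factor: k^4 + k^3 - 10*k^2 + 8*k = (k - 1)*(k^3 + 2*k^2 - 8*k) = (k - 2)*(k - 1)*(k^2 + 4*k) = (k - 2)*(k - 1)*(k + 4)*(k)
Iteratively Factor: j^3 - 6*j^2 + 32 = (j - 4)*(j^2 - 2*j - 8) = (j - 4)^2*(j + 2)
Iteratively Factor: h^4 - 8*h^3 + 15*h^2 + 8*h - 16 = (h + 1)*(h^3 - 9*h^2 + 24*h - 16) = (h - 4)*(h + 1)*(h^2 - 5*h + 4) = (h - 4)*(h - 1)*(h + 1)*(h - 4)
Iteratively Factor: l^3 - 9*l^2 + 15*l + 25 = (l + 1)*(l^2 - 10*l + 25) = (l - 5)*(l + 1)*(l - 5)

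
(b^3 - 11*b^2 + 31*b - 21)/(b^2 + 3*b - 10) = (b^3 - 11*b^2 + 31*b - 21)/(b^2 + 3*b - 10)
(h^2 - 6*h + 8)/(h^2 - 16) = (h - 2)/(h + 4)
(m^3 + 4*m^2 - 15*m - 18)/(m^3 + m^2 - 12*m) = (m^2 + 7*m + 6)/(m*(m + 4))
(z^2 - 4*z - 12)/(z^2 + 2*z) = (z - 6)/z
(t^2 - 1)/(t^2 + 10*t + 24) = (t^2 - 1)/(t^2 + 10*t + 24)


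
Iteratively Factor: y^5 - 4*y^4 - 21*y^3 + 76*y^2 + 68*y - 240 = (y + 2)*(y^4 - 6*y^3 - 9*y^2 + 94*y - 120) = (y - 2)*(y + 2)*(y^3 - 4*y^2 - 17*y + 60) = (y - 3)*(y - 2)*(y + 2)*(y^2 - y - 20) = (y - 3)*(y - 2)*(y + 2)*(y + 4)*(y - 5)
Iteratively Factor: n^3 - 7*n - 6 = (n + 1)*(n^2 - n - 6) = (n - 3)*(n + 1)*(n + 2)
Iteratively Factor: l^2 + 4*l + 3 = (l + 3)*(l + 1)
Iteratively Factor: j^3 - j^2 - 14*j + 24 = (j - 3)*(j^2 + 2*j - 8) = (j - 3)*(j + 4)*(j - 2)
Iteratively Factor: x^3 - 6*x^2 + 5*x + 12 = (x - 3)*(x^2 - 3*x - 4) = (x - 3)*(x + 1)*(x - 4)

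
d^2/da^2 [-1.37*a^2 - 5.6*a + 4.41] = -2.74000000000000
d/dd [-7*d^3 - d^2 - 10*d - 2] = -21*d^2 - 2*d - 10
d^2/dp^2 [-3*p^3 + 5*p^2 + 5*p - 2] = 10 - 18*p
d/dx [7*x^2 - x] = 14*x - 1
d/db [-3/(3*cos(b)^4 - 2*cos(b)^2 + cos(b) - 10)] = -3*(5*cos(b) + 3*cos(3*b) + 1)*sin(b)/(3*cos(b)^4 - 2*cos(b)^2 + cos(b) - 10)^2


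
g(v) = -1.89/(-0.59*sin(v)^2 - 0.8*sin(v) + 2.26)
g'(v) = -1.89*(1.18*sin(v)*cos(v) + 0.8*cos(v))/(-0.59*sin(v)^2 - 0.8*sin(v) + 2.26)^2 = -(2.2302*sin(v) + 1.512)*cos(v)/(0.59*sin(v)^2 + 0.8*sin(v) - 2.26)^2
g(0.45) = -1.05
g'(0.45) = -0.69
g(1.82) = -2.03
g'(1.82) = 1.05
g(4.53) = -0.76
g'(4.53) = -0.02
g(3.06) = -0.86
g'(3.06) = 0.35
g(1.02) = -1.64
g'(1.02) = -1.35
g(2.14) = -1.62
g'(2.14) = 1.34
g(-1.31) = -0.76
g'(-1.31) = 0.03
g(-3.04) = -0.81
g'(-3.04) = 0.23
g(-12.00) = -1.14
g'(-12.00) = -0.83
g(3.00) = -0.89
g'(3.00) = 0.40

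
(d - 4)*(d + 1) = d^2 - 3*d - 4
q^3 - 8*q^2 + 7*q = q*(q - 7)*(q - 1)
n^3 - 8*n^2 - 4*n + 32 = (n - 8)*(n - 2)*(n + 2)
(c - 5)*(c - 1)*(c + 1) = c^3 - 5*c^2 - c + 5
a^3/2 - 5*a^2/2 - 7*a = a*(a/2 + 1)*(a - 7)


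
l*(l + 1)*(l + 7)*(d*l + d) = d*l^4 + 9*d*l^3 + 15*d*l^2 + 7*d*l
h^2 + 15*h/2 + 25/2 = (h + 5/2)*(h + 5)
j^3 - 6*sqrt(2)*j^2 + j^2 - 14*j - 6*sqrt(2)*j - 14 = (j + 1)*(j - 7*sqrt(2))*(j + sqrt(2))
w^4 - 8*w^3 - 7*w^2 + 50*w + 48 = (w - 8)*(w - 3)*(w + 1)*(w + 2)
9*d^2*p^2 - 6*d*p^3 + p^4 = p^2*(-3*d + p)^2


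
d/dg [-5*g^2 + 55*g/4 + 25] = 55/4 - 10*g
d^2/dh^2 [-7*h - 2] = 0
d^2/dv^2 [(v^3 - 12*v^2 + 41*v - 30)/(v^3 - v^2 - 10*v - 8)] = 2*(-11*v^6 + 153*v^5 - 615*v^4 + 231*v^3 + 3306*v^2 - 2412*v - 6808)/(v^9 - 3*v^8 - 27*v^7 + 35*v^6 + 318*v^5 + 156*v^4 - 1288*v^3 - 2592*v^2 - 1920*v - 512)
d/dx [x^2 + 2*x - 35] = 2*x + 2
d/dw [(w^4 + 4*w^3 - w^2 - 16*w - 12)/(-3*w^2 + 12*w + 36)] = 2*(-w^3 + 8*w^2 + 12*w - 18)/(3*(w^2 - 12*w + 36))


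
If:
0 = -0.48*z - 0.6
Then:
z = -1.25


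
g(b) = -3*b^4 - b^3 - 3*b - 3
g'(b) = -12*b^3 - 3*b^2 - 3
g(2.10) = -76.91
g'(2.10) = -127.36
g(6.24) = -4813.10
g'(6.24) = -3035.46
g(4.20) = -1023.20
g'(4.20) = -944.98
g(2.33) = -111.06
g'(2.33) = -171.08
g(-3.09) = -237.73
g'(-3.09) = 322.40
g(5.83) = -3684.38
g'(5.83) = -2482.83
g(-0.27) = -2.19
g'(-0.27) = -2.98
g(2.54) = -151.88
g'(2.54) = -219.00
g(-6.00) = -3657.00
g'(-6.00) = 2481.00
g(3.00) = -282.00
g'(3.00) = -354.00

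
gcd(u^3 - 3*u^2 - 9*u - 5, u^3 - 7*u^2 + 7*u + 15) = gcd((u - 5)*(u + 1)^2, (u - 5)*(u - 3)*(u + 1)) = u^2 - 4*u - 5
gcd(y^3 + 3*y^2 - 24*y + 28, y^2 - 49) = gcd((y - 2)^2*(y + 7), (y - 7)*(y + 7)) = y + 7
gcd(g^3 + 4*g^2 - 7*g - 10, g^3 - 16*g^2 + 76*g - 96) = g - 2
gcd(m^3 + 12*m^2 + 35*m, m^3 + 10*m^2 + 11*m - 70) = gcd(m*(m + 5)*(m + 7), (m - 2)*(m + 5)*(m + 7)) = m^2 + 12*m + 35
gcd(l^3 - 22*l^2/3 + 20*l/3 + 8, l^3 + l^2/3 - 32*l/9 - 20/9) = l^2 - 4*l/3 - 4/3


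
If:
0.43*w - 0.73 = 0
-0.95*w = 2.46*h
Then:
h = -0.66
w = 1.70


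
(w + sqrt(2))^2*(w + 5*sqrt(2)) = w^3 + 7*sqrt(2)*w^2 + 22*w + 10*sqrt(2)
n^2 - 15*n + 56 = (n - 8)*(n - 7)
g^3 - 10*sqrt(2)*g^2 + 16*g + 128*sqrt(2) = (g - 8*sqrt(2))*(g - 4*sqrt(2))*(g + 2*sqrt(2))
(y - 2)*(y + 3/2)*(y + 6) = y^3 + 11*y^2/2 - 6*y - 18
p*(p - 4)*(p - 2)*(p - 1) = p^4 - 7*p^3 + 14*p^2 - 8*p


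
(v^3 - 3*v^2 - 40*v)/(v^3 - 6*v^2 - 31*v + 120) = v/(v - 3)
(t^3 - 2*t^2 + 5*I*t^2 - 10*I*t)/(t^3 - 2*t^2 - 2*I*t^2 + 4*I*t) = (t + 5*I)/(t - 2*I)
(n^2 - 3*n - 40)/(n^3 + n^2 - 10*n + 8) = (n^2 - 3*n - 40)/(n^3 + n^2 - 10*n + 8)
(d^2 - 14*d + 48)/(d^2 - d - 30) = (d - 8)/(d + 5)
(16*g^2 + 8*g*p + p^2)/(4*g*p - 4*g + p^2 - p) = (4*g + p)/(p - 1)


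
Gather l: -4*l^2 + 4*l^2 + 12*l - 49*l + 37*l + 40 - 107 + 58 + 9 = 0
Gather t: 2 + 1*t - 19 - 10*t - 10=-9*t - 27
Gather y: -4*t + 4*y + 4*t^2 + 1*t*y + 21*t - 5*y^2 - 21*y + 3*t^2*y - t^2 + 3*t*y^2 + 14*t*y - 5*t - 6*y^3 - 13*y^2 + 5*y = 3*t^2 + 12*t - 6*y^3 + y^2*(3*t - 18) + y*(3*t^2 + 15*t - 12)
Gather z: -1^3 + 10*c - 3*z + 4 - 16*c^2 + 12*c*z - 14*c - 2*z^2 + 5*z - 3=-16*c^2 - 4*c - 2*z^2 + z*(12*c + 2)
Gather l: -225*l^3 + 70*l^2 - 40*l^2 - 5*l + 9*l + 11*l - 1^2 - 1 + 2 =-225*l^3 + 30*l^2 + 15*l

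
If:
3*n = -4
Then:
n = -4/3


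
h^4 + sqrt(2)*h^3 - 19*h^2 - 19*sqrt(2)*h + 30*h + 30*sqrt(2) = (h - 3)*(h - 2)*(h + 5)*(h + sqrt(2))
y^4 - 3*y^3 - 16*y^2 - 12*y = y*(y - 6)*(y + 1)*(y + 2)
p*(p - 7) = p^2 - 7*p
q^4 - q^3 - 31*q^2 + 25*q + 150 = (q - 5)*(q - 3)*(q + 2)*(q + 5)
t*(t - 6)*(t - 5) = t^3 - 11*t^2 + 30*t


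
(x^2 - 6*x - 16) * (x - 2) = x^3 - 8*x^2 - 4*x + 32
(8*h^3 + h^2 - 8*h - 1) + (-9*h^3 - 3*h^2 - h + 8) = -h^3 - 2*h^2 - 9*h + 7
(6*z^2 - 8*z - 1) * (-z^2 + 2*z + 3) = -6*z^4 + 20*z^3 + 3*z^2 - 26*z - 3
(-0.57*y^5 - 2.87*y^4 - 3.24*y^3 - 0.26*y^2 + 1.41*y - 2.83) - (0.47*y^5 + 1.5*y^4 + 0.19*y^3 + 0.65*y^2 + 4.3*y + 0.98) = -1.04*y^5 - 4.37*y^4 - 3.43*y^3 - 0.91*y^2 - 2.89*y - 3.81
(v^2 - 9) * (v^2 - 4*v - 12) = v^4 - 4*v^3 - 21*v^2 + 36*v + 108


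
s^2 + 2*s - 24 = (s - 4)*(s + 6)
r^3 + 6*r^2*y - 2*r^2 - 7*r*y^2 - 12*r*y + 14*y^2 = (r - 2)*(r - y)*(r + 7*y)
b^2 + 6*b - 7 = (b - 1)*(b + 7)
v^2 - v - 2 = (v - 2)*(v + 1)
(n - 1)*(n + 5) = n^2 + 4*n - 5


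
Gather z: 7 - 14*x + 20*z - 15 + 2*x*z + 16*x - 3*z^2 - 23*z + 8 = 2*x - 3*z^2 + z*(2*x - 3)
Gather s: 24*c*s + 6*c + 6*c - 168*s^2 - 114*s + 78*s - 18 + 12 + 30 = 12*c - 168*s^2 + s*(24*c - 36) + 24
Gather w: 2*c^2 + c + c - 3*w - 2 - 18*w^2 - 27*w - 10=2*c^2 + 2*c - 18*w^2 - 30*w - 12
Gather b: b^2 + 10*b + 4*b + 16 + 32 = b^2 + 14*b + 48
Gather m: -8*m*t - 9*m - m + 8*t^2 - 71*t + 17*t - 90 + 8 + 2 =m*(-8*t - 10) + 8*t^2 - 54*t - 80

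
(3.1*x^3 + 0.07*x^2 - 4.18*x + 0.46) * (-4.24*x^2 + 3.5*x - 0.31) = -13.144*x^5 + 10.5532*x^4 + 17.0072*x^3 - 16.6021*x^2 + 2.9058*x - 0.1426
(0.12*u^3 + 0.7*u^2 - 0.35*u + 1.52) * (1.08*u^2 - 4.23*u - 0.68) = 0.1296*u^5 + 0.2484*u^4 - 3.4206*u^3 + 2.6461*u^2 - 6.1916*u - 1.0336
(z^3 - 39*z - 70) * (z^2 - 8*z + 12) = z^5 - 8*z^4 - 27*z^3 + 242*z^2 + 92*z - 840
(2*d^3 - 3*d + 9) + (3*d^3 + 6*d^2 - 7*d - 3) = 5*d^3 + 6*d^2 - 10*d + 6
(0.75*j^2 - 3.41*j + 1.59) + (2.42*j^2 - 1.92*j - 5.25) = 3.17*j^2 - 5.33*j - 3.66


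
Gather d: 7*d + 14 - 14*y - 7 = 7*d - 14*y + 7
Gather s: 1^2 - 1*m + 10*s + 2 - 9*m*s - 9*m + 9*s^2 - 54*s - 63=-10*m + 9*s^2 + s*(-9*m - 44) - 60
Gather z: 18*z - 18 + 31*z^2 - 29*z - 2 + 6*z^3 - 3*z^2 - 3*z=6*z^3 + 28*z^2 - 14*z - 20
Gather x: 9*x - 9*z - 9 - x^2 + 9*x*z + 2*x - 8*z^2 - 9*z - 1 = -x^2 + x*(9*z + 11) - 8*z^2 - 18*z - 10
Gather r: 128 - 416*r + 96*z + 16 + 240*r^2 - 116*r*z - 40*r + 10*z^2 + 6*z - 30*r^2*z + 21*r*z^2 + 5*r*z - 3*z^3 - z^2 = r^2*(240 - 30*z) + r*(21*z^2 - 111*z - 456) - 3*z^3 + 9*z^2 + 102*z + 144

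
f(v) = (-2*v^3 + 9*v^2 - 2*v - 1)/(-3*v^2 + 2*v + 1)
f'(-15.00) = 0.67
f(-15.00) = -12.51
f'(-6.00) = 0.68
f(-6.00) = -6.45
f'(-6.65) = 0.68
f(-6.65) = -6.89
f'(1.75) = 2.40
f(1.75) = -2.63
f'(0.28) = 2.10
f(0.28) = -0.68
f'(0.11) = 0.99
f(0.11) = -0.94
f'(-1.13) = 0.60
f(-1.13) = -3.07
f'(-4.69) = 0.69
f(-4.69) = -5.55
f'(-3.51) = 0.70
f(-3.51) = -4.73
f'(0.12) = 1.06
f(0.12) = -0.93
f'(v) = (6*v - 2)*(-2*v^3 + 9*v^2 - 2*v - 1)/(-3*v^2 + 2*v + 1)^2 + (-6*v^2 + 18*v - 2)/(-3*v^2 + 2*v + 1) = 2*v*(3*v^3 - 4*v^2 + 3*v + 6)/(9*v^4 - 12*v^3 - 2*v^2 + 4*v + 1)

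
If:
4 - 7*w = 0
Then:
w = 4/7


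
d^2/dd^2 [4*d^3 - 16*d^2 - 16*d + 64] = 24*d - 32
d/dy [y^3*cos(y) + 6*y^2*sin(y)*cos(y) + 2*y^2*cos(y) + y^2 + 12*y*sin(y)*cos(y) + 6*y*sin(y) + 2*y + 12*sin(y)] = -y^3*sin(y) - 2*y^2*sin(y) + 3*y^2*cos(y) + 6*y^2*cos(2*y) + 6*y*sin(2*y) + 10*y*cos(y) + 12*y*cos(2*y) + 2*y + 6*sin(y) + 6*sin(2*y) + 12*cos(y) + 2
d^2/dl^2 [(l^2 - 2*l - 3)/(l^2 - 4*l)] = 2*(2*l^3 - 9*l^2 + 36*l - 48)/(l^3*(l^3 - 12*l^2 + 48*l - 64))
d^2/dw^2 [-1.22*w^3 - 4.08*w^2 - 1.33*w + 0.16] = -7.32*w - 8.16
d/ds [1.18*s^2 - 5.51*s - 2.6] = 2.36*s - 5.51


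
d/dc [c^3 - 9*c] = 3*c^2 - 9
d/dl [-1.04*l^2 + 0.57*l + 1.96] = 0.57 - 2.08*l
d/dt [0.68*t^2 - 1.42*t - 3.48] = 1.36*t - 1.42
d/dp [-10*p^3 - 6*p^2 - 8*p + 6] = -30*p^2 - 12*p - 8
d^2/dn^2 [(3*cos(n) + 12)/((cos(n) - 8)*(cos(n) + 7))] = 3*(-17*(1 - cos(n)^2)^2 - cos(n)^5 - 322*cos(n)^3 - 854*cos(n)^2 - 2600*cos(n) + 361)/((cos(n) - 8)^3*(cos(n) + 7)^3)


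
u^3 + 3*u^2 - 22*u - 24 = (u - 4)*(u + 1)*(u + 6)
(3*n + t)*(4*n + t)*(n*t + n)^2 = 12*n^4*t^2 + 24*n^4*t + 12*n^4 + 7*n^3*t^3 + 14*n^3*t^2 + 7*n^3*t + n^2*t^4 + 2*n^2*t^3 + n^2*t^2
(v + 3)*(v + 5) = v^2 + 8*v + 15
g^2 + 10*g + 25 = (g + 5)^2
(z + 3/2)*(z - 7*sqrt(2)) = z^2 - 7*sqrt(2)*z + 3*z/2 - 21*sqrt(2)/2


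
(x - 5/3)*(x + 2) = x^2 + x/3 - 10/3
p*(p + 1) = p^2 + p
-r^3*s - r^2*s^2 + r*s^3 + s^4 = s*(-r + s)*(r + s)^2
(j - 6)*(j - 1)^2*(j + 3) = j^4 - 5*j^3 - 11*j^2 + 33*j - 18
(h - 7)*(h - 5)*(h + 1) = h^3 - 11*h^2 + 23*h + 35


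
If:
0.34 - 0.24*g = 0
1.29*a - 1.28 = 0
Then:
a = 0.99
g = 1.42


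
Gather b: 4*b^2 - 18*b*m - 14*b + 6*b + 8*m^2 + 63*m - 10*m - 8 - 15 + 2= 4*b^2 + b*(-18*m - 8) + 8*m^2 + 53*m - 21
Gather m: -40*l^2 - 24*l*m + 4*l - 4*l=-40*l^2 - 24*l*m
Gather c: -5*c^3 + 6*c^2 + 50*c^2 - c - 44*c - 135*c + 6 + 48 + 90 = -5*c^3 + 56*c^2 - 180*c + 144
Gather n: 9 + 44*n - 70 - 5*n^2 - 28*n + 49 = -5*n^2 + 16*n - 12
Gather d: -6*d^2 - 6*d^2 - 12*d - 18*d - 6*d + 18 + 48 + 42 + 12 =-12*d^2 - 36*d + 120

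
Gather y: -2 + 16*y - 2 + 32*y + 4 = 48*y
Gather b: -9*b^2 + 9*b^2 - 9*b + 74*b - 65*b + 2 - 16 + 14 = 0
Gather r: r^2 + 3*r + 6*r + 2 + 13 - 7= r^2 + 9*r + 8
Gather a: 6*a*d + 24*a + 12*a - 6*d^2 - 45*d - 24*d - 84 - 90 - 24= a*(6*d + 36) - 6*d^2 - 69*d - 198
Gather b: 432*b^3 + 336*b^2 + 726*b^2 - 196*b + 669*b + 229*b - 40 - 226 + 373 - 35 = 432*b^3 + 1062*b^2 + 702*b + 72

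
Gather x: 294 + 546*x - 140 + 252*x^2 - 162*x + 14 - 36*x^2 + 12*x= 216*x^2 + 396*x + 168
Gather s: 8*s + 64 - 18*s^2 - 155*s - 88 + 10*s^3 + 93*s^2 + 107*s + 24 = 10*s^3 + 75*s^2 - 40*s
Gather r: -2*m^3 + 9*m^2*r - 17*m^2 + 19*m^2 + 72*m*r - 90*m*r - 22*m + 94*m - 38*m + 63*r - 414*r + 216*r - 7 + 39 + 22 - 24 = -2*m^3 + 2*m^2 + 34*m + r*(9*m^2 - 18*m - 135) + 30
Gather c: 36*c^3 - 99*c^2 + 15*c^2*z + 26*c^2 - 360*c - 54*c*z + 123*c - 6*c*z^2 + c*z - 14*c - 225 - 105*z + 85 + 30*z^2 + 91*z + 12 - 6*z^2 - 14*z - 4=36*c^3 + c^2*(15*z - 73) + c*(-6*z^2 - 53*z - 251) + 24*z^2 - 28*z - 132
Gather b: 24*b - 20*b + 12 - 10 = 4*b + 2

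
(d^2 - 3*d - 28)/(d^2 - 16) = (d - 7)/(d - 4)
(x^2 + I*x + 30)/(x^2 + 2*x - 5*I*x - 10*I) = (x + 6*I)/(x + 2)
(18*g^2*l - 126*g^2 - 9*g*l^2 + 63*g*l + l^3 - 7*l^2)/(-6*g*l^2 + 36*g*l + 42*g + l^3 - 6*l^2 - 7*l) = (-3*g + l)/(l + 1)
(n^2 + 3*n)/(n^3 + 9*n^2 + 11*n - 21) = n/(n^2 + 6*n - 7)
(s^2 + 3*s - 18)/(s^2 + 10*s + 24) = (s - 3)/(s + 4)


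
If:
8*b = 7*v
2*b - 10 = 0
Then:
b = 5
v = 40/7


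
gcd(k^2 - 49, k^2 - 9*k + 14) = k - 7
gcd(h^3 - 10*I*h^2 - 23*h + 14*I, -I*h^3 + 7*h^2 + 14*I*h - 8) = 1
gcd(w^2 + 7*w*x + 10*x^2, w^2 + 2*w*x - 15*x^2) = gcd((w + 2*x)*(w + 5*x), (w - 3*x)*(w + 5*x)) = w + 5*x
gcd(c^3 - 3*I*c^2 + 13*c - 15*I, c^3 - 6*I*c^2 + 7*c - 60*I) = c^2 - 2*I*c + 15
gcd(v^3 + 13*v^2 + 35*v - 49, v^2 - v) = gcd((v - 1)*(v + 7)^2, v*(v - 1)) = v - 1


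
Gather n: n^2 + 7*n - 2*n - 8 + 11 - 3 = n^2 + 5*n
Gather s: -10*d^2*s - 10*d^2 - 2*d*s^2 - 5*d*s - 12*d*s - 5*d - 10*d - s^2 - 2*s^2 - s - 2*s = -10*d^2 - 15*d + s^2*(-2*d - 3) + s*(-10*d^2 - 17*d - 3)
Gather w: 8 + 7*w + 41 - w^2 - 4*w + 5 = -w^2 + 3*w + 54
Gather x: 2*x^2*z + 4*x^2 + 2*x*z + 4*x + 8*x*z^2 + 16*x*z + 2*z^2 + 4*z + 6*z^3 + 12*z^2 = x^2*(2*z + 4) + x*(8*z^2 + 18*z + 4) + 6*z^3 + 14*z^2 + 4*z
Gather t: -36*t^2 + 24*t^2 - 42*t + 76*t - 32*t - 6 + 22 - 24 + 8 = -12*t^2 + 2*t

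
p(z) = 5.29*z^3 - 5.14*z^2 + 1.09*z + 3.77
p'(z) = 15.87*z^2 - 10.28*z + 1.09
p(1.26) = 7.57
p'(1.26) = 13.33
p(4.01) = 266.59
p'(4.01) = 215.06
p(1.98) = 26.84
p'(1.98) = 42.95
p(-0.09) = 3.63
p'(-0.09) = 2.14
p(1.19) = 6.70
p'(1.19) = 11.33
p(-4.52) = -594.68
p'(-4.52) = 371.79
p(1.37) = 9.22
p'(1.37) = 16.79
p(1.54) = 12.58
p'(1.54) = 22.90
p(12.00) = 8417.81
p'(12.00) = 2163.01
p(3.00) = 103.61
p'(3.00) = 113.08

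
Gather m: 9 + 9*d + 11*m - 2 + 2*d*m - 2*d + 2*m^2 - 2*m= 7*d + 2*m^2 + m*(2*d + 9) + 7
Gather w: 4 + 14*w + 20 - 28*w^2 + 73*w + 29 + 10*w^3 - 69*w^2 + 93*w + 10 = 10*w^3 - 97*w^2 + 180*w + 63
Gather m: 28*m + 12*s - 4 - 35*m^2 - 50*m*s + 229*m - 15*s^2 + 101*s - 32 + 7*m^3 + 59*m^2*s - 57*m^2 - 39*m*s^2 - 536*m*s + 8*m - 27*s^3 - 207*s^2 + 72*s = 7*m^3 + m^2*(59*s - 92) + m*(-39*s^2 - 586*s + 265) - 27*s^3 - 222*s^2 + 185*s - 36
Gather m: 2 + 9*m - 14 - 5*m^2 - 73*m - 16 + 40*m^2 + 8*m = 35*m^2 - 56*m - 28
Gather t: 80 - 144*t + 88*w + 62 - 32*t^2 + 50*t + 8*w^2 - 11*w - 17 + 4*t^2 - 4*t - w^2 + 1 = -28*t^2 - 98*t + 7*w^2 + 77*w + 126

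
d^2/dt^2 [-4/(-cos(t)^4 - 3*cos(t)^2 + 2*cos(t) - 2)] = 8*(4*(2*cos(t)^3 + 3*cos(t) - 1)^2*sin(t)^2 + (8*sin(t)^4 - 16*sin(t)^2 - cos(t) + 5)*(cos(t)^4 + 3*cos(t)^2 - 2*cos(t) + 2))/(cos(t)^4 + 3*cos(t)^2 - 2*cos(t) + 2)^3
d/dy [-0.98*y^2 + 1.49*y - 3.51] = 1.49 - 1.96*y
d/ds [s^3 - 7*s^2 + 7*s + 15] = 3*s^2 - 14*s + 7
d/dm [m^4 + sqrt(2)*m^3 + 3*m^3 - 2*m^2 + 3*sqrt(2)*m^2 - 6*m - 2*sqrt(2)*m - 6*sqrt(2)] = 4*m^3 + 3*sqrt(2)*m^2 + 9*m^2 - 4*m + 6*sqrt(2)*m - 6 - 2*sqrt(2)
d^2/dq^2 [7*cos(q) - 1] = -7*cos(q)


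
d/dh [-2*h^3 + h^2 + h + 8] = -6*h^2 + 2*h + 1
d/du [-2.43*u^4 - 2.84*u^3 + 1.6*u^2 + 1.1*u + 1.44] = -9.72*u^3 - 8.52*u^2 + 3.2*u + 1.1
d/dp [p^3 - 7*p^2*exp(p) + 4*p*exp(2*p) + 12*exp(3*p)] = -7*p^2*exp(p) + 3*p^2 + 8*p*exp(2*p) - 14*p*exp(p) + 36*exp(3*p) + 4*exp(2*p)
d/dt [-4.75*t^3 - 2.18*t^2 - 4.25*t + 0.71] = -14.25*t^2 - 4.36*t - 4.25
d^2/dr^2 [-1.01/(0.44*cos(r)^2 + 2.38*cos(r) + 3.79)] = (0.782144*(1 - cos(r)^2)^2 + 3.173016*cos(r)^3 - 0.624988000000001*cos(r)^2 - 15.456434*cos(r) - 8.85568)/(0.44*cos(r)^2 + 2.38*cos(r) + 3.79)^3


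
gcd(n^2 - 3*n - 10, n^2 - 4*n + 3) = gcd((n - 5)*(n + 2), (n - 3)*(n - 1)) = 1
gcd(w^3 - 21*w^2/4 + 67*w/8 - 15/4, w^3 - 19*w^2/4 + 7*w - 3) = w^2 - 11*w/4 + 3/2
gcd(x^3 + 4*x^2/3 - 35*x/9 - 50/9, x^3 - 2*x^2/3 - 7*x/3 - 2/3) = x - 2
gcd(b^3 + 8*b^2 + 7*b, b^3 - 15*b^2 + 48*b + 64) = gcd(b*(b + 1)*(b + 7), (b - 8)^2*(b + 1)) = b + 1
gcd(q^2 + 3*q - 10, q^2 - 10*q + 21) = 1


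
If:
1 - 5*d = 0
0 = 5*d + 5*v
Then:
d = 1/5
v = -1/5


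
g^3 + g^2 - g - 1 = (g - 1)*(g + 1)^2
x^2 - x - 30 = (x - 6)*(x + 5)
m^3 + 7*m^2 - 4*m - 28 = (m - 2)*(m + 2)*(m + 7)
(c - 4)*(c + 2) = c^2 - 2*c - 8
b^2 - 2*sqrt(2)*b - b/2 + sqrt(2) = (b - 1/2)*(b - 2*sqrt(2))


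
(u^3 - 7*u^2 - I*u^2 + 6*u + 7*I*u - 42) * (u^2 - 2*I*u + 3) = u^5 - 7*u^4 - 3*I*u^4 + 7*u^3 + 21*I*u^3 - 49*u^2 - 15*I*u^2 + 18*u + 105*I*u - 126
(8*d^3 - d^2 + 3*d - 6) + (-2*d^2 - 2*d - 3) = 8*d^3 - 3*d^2 + d - 9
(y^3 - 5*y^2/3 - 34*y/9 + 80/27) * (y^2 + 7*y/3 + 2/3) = y^5 + 2*y^4/3 - 7*y^3 - 188*y^2/27 + 356*y/81 + 160/81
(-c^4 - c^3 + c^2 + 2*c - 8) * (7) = -7*c^4 - 7*c^3 + 7*c^2 + 14*c - 56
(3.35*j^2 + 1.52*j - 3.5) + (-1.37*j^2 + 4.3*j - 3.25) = 1.98*j^2 + 5.82*j - 6.75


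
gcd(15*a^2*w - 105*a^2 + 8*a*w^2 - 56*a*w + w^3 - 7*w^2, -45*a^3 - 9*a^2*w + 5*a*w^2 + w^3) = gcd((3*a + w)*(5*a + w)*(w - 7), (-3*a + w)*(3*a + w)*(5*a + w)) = 15*a^2 + 8*a*w + w^2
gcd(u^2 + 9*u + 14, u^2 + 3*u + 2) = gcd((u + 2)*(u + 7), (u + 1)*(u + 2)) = u + 2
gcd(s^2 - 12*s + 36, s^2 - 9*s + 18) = s - 6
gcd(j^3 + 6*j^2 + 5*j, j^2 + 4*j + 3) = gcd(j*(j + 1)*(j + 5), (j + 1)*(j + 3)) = j + 1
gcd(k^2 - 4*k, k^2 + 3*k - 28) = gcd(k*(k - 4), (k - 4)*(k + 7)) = k - 4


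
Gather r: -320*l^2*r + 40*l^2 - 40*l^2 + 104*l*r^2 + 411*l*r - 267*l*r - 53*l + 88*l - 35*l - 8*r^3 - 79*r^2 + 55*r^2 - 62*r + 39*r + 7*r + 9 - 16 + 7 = -8*r^3 + r^2*(104*l - 24) + r*(-320*l^2 + 144*l - 16)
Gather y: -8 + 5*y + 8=5*y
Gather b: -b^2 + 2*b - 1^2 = -b^2 + 2*b - 1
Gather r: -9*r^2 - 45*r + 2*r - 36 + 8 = -9*r^2 - 43*r - 28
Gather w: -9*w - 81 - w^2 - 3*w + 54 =-w^2 - 12*w - 27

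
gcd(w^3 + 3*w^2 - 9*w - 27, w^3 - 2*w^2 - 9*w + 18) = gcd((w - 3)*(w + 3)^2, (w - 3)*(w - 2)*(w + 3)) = w^2 - 9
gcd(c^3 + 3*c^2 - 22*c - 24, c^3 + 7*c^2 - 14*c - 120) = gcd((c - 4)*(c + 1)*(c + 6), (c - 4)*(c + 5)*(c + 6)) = c^2 + 2*c - 24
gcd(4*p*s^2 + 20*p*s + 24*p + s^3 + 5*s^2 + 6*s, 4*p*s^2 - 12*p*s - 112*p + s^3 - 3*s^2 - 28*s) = 4*p + s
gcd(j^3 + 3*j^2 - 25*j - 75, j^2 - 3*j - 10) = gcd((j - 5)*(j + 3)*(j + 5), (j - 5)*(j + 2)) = j - 5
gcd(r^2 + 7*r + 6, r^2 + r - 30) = r + 6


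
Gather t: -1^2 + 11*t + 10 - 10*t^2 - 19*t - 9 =-10*t^2 - 8*t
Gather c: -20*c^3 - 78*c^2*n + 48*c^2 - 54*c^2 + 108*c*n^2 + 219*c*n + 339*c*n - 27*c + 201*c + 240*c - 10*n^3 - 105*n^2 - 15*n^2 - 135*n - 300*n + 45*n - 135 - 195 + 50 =-20*c^3 + c^2*(-78*n - 6) + c*(108*n^2 + 558*n + 414) - 10*n^3 - 120*n^2 - 390*n - 280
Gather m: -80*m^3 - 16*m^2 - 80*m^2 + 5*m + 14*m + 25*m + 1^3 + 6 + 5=-80*m^3 - 96*m^2 + 44*m + 12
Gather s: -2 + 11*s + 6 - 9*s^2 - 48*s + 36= -9*s^2 - 37*s + 40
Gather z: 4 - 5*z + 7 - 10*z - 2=9 - 15*z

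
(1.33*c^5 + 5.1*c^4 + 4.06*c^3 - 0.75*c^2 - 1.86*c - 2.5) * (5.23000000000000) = 6.9559*c^5 + 26.673*c^4 + 21.2338*c^3 - 3.9225*c^2 - 9.7278*c - 13.075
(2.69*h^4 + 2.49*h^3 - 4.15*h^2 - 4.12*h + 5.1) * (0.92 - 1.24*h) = -3.3356*h^5 - 0.6128*h^4 + 7.4368*h^3 + 1.2908*h^2 - 10.1144*h + 4.692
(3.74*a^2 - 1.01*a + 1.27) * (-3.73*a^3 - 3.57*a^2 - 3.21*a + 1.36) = -13.9502*a^5 - 9.5845*a^4 - 13.1368*a^3 + 3.7946*a^2 - 5.4503*a + 1.7272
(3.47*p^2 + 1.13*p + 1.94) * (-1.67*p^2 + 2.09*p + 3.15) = -5.7949*p^4 + 5.3652*p^3 + 10.0524*p^2 + 7.6141*p + 6.111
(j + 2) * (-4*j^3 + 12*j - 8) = -4*j^4 - 8*j^3 + 12*j^2 + 16*j - 16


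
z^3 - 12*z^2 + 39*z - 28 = (z - 7)*(z - 4)*(z - 1)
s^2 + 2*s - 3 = (s - 1)*(s + 3)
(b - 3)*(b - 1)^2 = b^3 - 5*b^2 + 7*b - 3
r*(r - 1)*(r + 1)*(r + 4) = r^4 + 4*r^3 - r^2 - 4*r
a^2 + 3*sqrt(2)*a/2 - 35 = (a - 7*sqrt(2)/2)*(a + 5*sqrt(2))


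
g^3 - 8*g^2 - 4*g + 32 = (g - 8)*(g - 2)*(g + 2)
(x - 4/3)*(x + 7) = x^2 + 17*x/3 - 28/3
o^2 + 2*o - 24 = (o - 4)*(o + 6)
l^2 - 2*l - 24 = (l - 6)*(l + 4)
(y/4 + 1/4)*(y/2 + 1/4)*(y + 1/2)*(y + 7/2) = y^4/8 + 11*y^3/16 + 33*y^2/32 + 37*y/64 + 7/64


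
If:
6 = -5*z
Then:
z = -6/5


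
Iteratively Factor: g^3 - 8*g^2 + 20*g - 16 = (g - 2)*(g^2 - 6*g + 8) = (g - 2)^2*(g - 4)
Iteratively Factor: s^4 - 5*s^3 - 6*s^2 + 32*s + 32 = (s - 4)*(s^3 - s^2 - 10*s - 8) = (s - 4)*(s + 2)*(s^2 - 3*s - 4) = (s - 4)*(s + 1)*(s + 2)*(s - 4)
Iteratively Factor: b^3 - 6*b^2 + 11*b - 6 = (b - 1)*(b^2 - 5*b + 6) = (b - 3)*(b - 1)*(b - 2)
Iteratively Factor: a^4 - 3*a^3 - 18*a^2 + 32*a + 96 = (a + 2)*(a^3 - 5*a^2 - 8*a + 48) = (a - 4)*(a + 2)*(a^2 - a - 12) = (a - 4)*(a + 2)*(a + 3)*(a - 4)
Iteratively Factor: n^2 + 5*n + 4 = (n + 4)*(n + 1)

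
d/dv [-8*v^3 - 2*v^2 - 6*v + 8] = -24*v^2 - 4*v - 6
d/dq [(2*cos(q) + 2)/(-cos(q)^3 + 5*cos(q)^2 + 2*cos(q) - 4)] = 4*(3 - cos(q))*sin(q)/(sin(q)^2 + 6*cos(q) - 5)^2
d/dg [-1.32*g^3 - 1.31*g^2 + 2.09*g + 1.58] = -3.96*g^2 - 2.62*g + 2.09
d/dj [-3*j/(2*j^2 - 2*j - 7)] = 3*(2*j^2 + 7)/(4*j^4 - 8*j^3 - 24*j^2 + 28*j + 49)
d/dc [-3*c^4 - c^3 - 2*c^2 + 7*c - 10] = -12*c^3 - 3*c^2 - 4*c + 7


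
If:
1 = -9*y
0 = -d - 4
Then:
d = -4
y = -1/9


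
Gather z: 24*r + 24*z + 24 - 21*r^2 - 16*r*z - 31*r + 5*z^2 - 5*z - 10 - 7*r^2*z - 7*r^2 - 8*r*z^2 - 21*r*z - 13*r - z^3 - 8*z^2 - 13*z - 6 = -28*r^2 - 20*r - z^3 + z^2*(-8*r - 3) + z*(-7*r^2 - 37*r + 6) + 8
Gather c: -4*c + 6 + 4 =10 - 4*c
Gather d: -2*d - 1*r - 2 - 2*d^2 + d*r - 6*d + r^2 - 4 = -2*d^2 + d*(r - 8) + r^2 - r - 6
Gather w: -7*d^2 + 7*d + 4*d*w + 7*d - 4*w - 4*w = -7*d^2 + 14*d + w*(4*d - 8)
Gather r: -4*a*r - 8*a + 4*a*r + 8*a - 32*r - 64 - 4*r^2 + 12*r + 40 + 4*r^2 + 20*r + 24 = 0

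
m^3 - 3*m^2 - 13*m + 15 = (m - 5)*(m - 1)*(m + 3)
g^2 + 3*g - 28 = (g - 4)*(g + 7)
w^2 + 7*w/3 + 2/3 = (w + 1/3)*(w + 2)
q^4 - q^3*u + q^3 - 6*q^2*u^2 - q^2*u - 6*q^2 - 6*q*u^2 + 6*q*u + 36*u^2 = (q - 2)*(q + 3)*(q - 3*u)*(q + 2*u)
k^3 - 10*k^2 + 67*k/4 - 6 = (k - 8)*(k - 3/2)*(k - 1/2)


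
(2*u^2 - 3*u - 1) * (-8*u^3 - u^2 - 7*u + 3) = -16*u^5 + 22*u^4 - 3*u^3 + 28*u^2 - 2*u - 3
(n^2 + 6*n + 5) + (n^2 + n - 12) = 2*n^2 + 7*n - 7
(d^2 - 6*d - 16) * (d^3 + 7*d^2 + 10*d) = d^5 + d^4 - 48*d^3 - 172*d^2 - 160*d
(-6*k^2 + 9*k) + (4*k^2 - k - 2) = -2*k^2 + 8*k - 2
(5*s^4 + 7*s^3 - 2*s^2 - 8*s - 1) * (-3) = -15*s^4 - 21*s^3 + 6*s^2 + 24*s + 3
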